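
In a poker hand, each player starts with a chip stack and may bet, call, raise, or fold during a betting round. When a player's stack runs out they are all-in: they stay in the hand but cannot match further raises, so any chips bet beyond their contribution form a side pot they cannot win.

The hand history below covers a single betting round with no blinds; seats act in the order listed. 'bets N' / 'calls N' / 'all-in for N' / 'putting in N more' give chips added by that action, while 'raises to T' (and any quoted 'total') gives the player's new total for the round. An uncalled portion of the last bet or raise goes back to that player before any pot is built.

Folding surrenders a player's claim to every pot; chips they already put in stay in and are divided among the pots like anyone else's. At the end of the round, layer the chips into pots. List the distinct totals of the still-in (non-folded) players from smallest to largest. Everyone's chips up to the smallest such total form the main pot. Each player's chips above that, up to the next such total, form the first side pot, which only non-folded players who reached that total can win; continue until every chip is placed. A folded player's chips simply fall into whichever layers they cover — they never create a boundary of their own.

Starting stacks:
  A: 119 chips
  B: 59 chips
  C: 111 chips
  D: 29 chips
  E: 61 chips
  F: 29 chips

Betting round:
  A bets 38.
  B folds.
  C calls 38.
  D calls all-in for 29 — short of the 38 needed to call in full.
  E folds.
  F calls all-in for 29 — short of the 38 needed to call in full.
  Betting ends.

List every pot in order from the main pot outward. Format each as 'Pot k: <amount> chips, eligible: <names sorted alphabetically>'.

Contributions: A=38, C=38, D=29, F=29
Folded: B, E
Pot levels (distinct totals of non-folded players): 29, 38
Layer 1-29: 29 each from A, C, D, F = 29*4 = 116 chips; eligible A, C, D, F
Layer 30-38: 9 each from A, C = 9*2 = 18 chips; eligible A, C

Pot 1: 116 chips, eligible: A, C, D, F
Pot 2: 18 chips, eligible: A, C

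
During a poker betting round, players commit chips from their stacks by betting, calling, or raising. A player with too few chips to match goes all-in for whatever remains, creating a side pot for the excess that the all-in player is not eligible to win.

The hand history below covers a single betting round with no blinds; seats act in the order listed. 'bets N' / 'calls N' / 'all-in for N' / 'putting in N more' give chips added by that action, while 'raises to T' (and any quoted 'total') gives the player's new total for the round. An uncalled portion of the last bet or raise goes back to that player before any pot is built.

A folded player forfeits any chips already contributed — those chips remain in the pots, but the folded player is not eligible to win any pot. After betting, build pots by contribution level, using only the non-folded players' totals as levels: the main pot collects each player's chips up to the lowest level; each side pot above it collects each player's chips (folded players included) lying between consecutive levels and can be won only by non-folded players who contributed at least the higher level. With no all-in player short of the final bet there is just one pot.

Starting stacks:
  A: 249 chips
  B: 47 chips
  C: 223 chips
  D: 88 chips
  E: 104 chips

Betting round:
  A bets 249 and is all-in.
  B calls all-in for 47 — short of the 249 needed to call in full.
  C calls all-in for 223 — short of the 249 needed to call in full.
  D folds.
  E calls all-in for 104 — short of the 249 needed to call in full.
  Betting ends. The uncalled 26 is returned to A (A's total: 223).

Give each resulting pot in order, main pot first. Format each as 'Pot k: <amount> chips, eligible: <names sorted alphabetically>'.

Pot 1: 188 chips, eligible: A, B, C, E
Pot 2: 171 chips, eligible: A, C, E
Pot 3: 238 chips, eligible: A, C

Derivation:
Contributions (after 26 returned to A): A=223, B=47, C=223, E=104
Folded: D
Pot levels (distinct totals of non-folded players): 47, 104, 223
Layer 1-47: 47 each from A, B, C, E = 47*4 = 188 chips; eligible A, B, C, E
Layer 48-104: 57 each from A, C, E = 57*3 = 171 chips; eligible A, C, E
Layer 105-223: 119 each from A, C = 119*2 = 238 chips; eligible A, C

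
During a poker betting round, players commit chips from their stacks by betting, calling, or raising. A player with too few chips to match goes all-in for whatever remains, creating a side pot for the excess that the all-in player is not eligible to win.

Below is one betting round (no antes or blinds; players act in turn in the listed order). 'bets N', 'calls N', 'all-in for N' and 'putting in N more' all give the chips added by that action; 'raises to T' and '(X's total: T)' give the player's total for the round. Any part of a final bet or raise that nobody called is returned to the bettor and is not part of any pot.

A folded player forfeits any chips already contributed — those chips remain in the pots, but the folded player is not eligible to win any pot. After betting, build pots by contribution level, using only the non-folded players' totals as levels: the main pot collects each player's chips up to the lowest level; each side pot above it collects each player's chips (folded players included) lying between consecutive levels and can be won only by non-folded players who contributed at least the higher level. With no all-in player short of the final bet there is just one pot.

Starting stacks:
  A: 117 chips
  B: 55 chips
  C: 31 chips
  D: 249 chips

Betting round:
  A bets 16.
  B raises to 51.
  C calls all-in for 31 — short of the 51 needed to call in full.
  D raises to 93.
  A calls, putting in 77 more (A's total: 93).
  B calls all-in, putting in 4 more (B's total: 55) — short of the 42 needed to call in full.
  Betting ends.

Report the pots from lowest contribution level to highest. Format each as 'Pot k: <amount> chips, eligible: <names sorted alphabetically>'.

Pot 1: 124 chips, eligible: A, B, C, D
Pot 2: 72 chips, eligible: A, B, D
Pot 3: 76 chips, eligible: A, D

Derivation:
Contributions: A=93, B=55, C=31, D=93
Pot levels (distinct totals of non-folded players): 31, 55, 93
Layer 1-31: 31 each from A, B, C, D = 31*4 = 124 chips; eligible A, B, C, D
Layer 32-55: 24 each from A, B, D = 24*3 = 72 chips; eligible A, B, D
Layer 56-93: 38 each from A, D = 38*2 = 76 chips; eligible A, D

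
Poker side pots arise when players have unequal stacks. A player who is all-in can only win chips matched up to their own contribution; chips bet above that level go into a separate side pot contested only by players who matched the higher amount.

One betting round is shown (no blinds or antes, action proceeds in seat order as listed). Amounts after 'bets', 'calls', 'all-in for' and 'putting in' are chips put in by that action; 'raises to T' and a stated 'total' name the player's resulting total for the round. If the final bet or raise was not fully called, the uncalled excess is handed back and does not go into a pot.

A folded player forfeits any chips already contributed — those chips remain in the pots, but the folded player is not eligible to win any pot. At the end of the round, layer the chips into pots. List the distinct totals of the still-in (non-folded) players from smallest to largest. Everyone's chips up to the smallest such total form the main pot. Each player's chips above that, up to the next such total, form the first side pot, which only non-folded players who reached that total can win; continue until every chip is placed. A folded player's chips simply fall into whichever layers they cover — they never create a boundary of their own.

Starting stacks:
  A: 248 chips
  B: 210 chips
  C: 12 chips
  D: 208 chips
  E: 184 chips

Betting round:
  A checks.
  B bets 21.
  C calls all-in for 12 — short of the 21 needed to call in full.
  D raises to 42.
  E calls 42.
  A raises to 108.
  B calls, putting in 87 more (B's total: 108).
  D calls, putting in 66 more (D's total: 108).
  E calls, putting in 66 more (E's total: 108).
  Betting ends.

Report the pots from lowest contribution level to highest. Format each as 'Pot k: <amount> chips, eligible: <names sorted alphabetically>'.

Pot 1: 60 chips, eligible: A, B, C, D, E
Pot 2: 384 chips, eligible: A, B, D, E

Derivation:
Contributions: A=108, B=108, C=12, D=108, E=108
Pot levels (distinct totals of non-folded players): 12, 108
Layer 1-12: 12 each from A, B, C, D, E = 12*5 = 60 chips; eligible A, B, C, D, E
Layer 13-108: 96 each from A, B, D, E = 96*4 = 384 chips; eligible A, B, D, E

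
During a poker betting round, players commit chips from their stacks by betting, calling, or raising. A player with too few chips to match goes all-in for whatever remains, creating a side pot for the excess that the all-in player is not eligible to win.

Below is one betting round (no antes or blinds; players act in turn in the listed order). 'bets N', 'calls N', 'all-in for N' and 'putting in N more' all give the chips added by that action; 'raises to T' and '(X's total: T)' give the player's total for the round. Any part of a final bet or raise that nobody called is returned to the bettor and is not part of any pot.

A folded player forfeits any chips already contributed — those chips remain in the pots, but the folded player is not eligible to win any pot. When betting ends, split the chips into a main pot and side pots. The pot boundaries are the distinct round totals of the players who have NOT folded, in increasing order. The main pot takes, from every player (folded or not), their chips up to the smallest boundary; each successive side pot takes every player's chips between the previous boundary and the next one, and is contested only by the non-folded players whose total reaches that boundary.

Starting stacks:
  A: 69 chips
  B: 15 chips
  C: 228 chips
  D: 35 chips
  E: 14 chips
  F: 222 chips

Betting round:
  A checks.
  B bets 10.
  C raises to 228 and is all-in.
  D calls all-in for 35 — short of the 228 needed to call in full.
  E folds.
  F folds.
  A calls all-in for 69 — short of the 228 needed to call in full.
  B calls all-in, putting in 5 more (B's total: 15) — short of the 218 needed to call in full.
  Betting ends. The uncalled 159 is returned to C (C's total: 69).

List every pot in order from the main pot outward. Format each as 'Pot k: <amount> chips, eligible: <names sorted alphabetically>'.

Contributions (after 159 returned to C): A=69, B=15, C=69, D=35
Folded: E, F
Pot levels (distinct totals of non-folded players): 15, 35, 69
Layer 1-15: 15 each from A, B, C, D = 15*4 = 60 chips; eligible A, B, C, D
Layer 16-35: 20 each from A, C, D = 20*3 = 60 chips; eligible A, C, D
Layer 36-69: 34 each from A, C = 34*2 = 68 chips; eligible A, C

Pot 1: 60 chips, eligible: A, B, C, D
Pot 2: 60 chips, eligible: A, C, D
Pot 3: 68 chips, eligible: A, C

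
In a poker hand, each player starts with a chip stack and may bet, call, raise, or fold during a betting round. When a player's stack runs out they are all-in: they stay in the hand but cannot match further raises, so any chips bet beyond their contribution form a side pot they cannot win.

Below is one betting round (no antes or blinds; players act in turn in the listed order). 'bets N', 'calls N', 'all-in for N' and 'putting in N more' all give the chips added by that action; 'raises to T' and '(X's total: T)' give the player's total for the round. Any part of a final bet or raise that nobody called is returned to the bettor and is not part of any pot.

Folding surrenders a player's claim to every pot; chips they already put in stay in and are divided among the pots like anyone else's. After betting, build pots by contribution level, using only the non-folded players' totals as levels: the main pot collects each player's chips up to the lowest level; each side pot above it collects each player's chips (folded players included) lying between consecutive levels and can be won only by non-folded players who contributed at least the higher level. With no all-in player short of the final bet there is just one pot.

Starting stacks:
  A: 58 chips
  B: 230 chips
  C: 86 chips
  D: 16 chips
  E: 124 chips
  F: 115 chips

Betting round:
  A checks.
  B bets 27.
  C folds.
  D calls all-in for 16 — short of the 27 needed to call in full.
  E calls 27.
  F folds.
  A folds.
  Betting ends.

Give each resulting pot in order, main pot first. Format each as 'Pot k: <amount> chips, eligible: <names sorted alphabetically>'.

Contributions: B=27, D=16, E=27
Folded: A, C, F
Pot levels (distinct totals of non-folded players): 16, 27
Layer 1-16: 16 each from B, D, E = 16*3 = 48 chips; eligible B, D, E
Layer 17-27: 11 each from B, E = 11*2 = 22 chips; eligible B, E

Pot 1: 48 chips, eligible: B, D, E
Pot 2: 22 chips, eligible: B, E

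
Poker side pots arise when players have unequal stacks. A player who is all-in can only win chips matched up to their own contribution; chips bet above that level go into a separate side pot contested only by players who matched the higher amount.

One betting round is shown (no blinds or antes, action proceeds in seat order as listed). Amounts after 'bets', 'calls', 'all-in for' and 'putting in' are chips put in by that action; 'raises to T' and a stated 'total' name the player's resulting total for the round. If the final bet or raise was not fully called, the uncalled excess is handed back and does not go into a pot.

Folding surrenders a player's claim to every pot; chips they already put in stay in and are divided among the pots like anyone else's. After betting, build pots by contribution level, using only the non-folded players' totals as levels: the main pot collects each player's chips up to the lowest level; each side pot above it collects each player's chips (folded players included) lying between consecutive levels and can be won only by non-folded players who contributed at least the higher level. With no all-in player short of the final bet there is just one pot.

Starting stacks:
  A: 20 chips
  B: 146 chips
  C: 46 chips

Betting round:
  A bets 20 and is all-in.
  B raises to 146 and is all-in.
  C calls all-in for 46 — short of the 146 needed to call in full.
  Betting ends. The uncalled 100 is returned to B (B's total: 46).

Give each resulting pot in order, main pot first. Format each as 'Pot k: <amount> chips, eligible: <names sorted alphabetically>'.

Pot 1: 60 chips, eligible: A, B, C
Pot 2: 52 chips, eligible: B, C

Derivation:
Contributions (after 100 returned to B): A=20, B=46, C=46
Pot levels (distinct totals of non-folded players): 20, 46
Layer 1-20: 20 each from A, B, C = 20*3 = 60 chips; eligible A, B, C
Layer 21-46: 26 each from B, C = 26*2 = 52 chips; eligible B, C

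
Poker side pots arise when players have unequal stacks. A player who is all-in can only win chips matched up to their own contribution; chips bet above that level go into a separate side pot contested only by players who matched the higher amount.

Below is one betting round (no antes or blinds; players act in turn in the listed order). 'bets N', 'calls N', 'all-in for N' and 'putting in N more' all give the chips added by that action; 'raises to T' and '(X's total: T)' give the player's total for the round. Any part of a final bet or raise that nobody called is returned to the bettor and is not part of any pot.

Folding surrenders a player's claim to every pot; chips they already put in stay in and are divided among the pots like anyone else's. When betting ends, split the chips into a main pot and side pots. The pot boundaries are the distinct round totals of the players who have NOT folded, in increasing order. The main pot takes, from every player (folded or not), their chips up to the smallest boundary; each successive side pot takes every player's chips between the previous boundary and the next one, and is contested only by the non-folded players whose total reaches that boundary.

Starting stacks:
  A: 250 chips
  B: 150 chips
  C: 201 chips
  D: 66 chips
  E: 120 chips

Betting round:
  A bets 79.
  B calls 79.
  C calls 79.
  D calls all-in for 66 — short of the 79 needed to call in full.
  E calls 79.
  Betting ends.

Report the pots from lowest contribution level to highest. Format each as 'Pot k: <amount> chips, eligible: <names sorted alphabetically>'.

Contributions: A=79, B=79, C=79, D=66, E=79
Pot levels (distinct totals of non-folded players): 66, 79
Layer 1-66: 66 each from A, B, C, D, E = 66*5 = 330 chips; eligible A, B, C, D, E
Layer 67-79: 13 each from A, B, C, E = 13*4 = 52 chips; eligible A, B, C, E

Pot 1: 330 chips, eligible: A, B, C, D, E
Pot 2: 52 chips, eligible: A, B, C, E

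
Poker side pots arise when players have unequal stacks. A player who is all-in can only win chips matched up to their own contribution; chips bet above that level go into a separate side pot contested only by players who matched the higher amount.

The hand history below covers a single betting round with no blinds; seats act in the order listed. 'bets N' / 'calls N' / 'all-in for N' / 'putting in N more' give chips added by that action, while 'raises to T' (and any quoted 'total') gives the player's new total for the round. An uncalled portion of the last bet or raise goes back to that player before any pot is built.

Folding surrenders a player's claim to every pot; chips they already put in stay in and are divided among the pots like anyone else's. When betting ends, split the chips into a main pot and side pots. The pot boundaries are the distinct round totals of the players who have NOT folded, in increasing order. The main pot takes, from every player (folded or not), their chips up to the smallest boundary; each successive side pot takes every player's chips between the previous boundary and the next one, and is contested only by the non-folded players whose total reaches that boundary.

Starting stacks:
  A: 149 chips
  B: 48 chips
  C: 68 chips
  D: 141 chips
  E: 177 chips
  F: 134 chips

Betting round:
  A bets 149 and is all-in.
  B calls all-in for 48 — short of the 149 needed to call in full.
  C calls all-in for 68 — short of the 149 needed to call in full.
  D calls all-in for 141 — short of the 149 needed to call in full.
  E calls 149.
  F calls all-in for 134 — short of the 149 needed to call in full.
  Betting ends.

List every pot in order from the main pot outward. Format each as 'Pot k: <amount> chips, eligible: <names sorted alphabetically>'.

Contributions: A=149, B=48, C=68, D=141, E=149, F=134
Pot levels (distinct totals of non-folded players): 48, 68, 134, 141, 149
Layer 1-48: 48 each from A, B, C, D, E, F = 48*6 = 288 chips; eligible A, B, C, D, E, F
Layer 49-68: 20 each from A, C, D, E, F = 20*5 = 100 chips; eligible A, C, D, E, F
Layer 69-134: 66 each from A, D, E, F = 66*4 = 264 chips; eligible A, D, E, F
Layer 135-141: 7 each from A, D, E = 7*3 = 21 chips; eligible A, D, E
Layer 142-149: 8 each from A, E = 8*2 = 16 chips; eligible A, E

Pot 1: 288 chips, eligible: A, B, C, D, E, F
Pot 2: 100 chips, eligible: A, C, D, E, F
Pot 3: 264 chips, eligible: A, D, E, F
Pot 4: 21 chips, eligible: A, D, E
Pot 5: 16 chips, eligible: A, E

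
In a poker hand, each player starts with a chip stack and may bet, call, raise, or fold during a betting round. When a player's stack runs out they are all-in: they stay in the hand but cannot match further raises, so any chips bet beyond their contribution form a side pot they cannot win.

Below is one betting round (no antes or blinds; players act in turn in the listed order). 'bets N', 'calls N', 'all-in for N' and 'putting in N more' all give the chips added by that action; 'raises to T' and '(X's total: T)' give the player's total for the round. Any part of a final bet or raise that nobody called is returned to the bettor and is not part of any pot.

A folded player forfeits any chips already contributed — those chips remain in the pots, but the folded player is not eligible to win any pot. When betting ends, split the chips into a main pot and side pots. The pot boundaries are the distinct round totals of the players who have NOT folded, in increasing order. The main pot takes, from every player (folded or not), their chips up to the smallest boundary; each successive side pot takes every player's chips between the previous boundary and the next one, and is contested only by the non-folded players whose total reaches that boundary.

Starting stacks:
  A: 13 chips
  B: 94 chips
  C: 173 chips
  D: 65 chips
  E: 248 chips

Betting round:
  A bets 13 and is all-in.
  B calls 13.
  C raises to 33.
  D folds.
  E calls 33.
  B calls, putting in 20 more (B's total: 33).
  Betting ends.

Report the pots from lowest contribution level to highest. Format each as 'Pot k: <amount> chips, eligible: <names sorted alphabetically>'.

Pot 1: 52 chips, eligible: A, B, C, E
Pot 2: 60 chips, eligible: B, C, E

Derivation:
Contributions: A=13, B=33, C=33, E=33
Folded: D
Pot levels (distinct totals of non-folded players): 13, 33
Layer 1-13: 13 each from A, B, C, E = 13*4 = 52 chips; eligible A, B, C, E
Layer 14-33: 20 each from B, C, E = 20*3 = 60 chips; eligible B, C, E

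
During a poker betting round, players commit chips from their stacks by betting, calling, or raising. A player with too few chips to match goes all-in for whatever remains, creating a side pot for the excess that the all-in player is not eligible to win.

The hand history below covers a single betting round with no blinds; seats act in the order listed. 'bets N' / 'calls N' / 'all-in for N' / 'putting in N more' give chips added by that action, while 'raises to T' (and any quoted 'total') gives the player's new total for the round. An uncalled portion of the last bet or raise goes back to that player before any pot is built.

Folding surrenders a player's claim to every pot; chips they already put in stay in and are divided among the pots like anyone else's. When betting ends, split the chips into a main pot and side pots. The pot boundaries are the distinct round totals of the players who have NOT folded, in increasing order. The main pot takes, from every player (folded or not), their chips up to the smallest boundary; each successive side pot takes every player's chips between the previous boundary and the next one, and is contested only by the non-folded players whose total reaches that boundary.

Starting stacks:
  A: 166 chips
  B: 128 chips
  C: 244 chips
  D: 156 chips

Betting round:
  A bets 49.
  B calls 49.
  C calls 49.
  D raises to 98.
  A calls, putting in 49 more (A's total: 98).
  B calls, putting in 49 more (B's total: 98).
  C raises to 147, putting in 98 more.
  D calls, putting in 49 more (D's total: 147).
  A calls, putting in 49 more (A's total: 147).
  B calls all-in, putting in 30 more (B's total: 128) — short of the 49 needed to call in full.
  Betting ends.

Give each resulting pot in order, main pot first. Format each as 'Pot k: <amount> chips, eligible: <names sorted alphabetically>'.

Contributions: A=147, B=128, C=147, D=147
Pot levels (distinct totals of non-folded players): 128, 147
Layer 1-128: 128 each from A, B, C, D = 128*4 = 512 chips; eligible A, B, C, D
Layer 129-147: 19 each from A, C, D = 19*3 = 57 chips; eligible A, C, D

Pot 1: 512 chips, eligible: A, B, C, D
Pot 2: 57 chips, eligible: A, C, D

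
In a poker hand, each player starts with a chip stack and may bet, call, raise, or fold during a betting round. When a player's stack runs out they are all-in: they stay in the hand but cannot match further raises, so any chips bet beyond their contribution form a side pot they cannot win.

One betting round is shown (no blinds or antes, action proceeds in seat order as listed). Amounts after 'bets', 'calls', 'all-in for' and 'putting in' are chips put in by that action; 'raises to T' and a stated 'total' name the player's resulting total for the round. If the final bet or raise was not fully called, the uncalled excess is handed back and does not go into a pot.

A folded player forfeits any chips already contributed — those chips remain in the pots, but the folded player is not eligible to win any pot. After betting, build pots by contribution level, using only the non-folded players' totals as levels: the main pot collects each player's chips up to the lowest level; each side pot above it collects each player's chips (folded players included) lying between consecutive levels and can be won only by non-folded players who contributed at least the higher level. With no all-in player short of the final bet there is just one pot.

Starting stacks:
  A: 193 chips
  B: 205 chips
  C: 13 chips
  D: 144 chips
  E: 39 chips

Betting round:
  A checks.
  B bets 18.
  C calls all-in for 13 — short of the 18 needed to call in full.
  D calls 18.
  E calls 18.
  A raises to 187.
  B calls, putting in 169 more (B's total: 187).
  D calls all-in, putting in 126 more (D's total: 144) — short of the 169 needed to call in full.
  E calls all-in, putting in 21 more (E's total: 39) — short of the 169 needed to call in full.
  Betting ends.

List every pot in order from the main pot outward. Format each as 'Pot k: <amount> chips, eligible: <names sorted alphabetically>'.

Pot 1: 65 chips, eligible: A, B, C, D, E
Pot 2: 104 chips, eligible: A, B, D, E
Pot 3: 315 chips, eligible: A, B, D
Pot 4: 86 chips, eligible: A, B

Derivation:
Contributions: A=187, B=187, C=13, D=144, E=39
Pot levels (distinct totals of non-folded players): 13, 39, 144, 187
Layer 1-13: 13 each from A, B, C, D, E = 13*5 = 65 chips; eligible A, B, C, D, E
Layer 14-39: 26 each from A, B, D, E = 26*4 = 104 chips; eligible A, B, D, E
Layer 40-144: 105 each from A, B, D = 105*3 = 315 chips; eligible A, B, D
Layer 145-187: 43 each from A, B = 43*2 = 86 chips; eligible A, B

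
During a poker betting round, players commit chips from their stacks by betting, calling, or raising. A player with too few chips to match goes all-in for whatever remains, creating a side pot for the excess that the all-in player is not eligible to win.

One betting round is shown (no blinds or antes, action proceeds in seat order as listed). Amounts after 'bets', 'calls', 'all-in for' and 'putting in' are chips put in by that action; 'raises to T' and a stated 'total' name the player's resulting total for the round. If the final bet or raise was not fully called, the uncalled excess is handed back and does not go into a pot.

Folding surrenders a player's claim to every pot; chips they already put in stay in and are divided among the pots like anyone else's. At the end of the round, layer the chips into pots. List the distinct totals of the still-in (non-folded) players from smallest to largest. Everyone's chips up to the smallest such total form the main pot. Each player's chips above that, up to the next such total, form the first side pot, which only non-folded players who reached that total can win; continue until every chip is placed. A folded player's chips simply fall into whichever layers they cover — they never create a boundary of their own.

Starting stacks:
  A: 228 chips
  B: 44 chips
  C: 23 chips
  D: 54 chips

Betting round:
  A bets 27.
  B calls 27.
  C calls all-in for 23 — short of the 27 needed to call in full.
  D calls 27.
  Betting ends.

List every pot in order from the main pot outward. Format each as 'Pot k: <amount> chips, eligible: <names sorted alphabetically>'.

Pot 1: 92 chips, eligible: A, B, C, D
Pot 2: 12 chips, eligible: A, B, D

Derivation:
Contributions: A=27, B=27, C=23, D=27
Pot levels (distinct totals of non-folded players): 23, 27
Layer 1-23: 23 each from A, B, C, D = 23*4 = 92 chips; eligible A, B, C, D
Layer 24-27: 4 each from A, B, D = 4*3 = 12 chips; eligible A, B, D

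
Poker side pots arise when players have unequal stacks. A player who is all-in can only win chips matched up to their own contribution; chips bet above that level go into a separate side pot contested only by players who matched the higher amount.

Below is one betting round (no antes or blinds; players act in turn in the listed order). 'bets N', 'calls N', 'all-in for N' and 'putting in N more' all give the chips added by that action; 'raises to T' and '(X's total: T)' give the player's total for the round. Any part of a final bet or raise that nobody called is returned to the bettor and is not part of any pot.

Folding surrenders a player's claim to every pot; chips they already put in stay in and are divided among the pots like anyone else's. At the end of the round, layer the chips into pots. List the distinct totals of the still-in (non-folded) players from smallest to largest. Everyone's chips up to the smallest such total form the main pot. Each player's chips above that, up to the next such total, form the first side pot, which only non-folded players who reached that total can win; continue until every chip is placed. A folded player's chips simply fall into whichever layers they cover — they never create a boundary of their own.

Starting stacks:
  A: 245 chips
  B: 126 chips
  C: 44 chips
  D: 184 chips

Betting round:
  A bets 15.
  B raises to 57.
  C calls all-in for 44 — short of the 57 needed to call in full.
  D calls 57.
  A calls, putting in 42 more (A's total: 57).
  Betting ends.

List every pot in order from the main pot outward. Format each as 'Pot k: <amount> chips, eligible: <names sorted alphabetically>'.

Contributions: A=57, B=57, C=44, D=57
Pot levels (distinct totals of non-folded players): 44, 57
Layer 1-44: 44 each from A, B, C, D = 44*4 = 176 chips; eligible A, B, C, D
Layer 45-57: 13 each from A, B, D = 13*3 = 39 chips; eligible A, B, D

Pot 1: 176 chips, eligible: A, B, C, D
Pot 2: 39 chips, eligible: A, B, D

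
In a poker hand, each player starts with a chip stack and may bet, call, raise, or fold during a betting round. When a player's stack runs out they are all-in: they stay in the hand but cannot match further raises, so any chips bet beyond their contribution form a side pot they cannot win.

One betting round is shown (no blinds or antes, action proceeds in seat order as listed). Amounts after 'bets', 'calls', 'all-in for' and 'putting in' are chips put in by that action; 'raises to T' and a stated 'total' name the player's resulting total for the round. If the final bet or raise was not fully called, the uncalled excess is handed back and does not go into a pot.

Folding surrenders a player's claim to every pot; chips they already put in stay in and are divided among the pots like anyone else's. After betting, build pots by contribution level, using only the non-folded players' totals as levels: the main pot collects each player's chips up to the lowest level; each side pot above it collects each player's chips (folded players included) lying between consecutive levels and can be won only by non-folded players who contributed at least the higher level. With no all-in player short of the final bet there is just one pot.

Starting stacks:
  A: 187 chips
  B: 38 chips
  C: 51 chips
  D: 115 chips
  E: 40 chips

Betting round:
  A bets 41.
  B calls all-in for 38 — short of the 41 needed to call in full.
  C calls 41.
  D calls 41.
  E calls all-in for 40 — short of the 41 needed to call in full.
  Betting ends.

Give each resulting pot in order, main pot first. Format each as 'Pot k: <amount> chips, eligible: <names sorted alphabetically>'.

Contributions: A=41, B=38, C=41, D=41, E=40
Pot levels (distinct totals of non-folded players): 38, 40, 41
Layer 1-38: 38 each from A, B, C, D, E = 38*5 = 190 chips; eligible A, B, C, D, E
Layer 39-40: 2 each from A, C, D, E = 2*4 = 8 chips; eligible A, C, D, E
Layer 41-41: 1 each from A, C, D = 1*3 = 3 chips; eligible A, C, D

Pot 1: 190 chips, eligible: A, B, C, D, E
Pot 2: 8 chips, eligible: A, C, D, E
Pot 3: 3 chips, eligible: A, C, D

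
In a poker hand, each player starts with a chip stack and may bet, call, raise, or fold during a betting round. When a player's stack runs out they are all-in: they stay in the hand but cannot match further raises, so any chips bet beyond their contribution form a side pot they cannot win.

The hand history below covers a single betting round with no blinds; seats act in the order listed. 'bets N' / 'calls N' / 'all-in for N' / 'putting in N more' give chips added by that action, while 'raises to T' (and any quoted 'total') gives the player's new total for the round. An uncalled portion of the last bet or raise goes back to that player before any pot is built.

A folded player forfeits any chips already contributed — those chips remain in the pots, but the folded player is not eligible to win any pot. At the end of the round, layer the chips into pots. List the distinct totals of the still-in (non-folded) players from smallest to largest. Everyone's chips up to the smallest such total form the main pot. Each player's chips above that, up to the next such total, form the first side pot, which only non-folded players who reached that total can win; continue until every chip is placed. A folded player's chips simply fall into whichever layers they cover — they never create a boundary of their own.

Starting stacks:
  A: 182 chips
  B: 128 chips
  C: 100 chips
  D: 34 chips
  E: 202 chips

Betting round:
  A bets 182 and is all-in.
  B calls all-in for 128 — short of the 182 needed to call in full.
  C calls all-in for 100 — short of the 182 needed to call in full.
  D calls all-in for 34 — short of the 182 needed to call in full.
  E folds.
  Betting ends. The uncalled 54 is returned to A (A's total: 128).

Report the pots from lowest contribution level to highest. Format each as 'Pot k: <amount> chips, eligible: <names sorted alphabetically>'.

Contributions (after 54 returned to A): A=128, B=128, C=100, D=34
Folded: E
Pot levels (distinct totals of non-folded players): 34, 100, 128
Layer 1-34: 34 each from A, B, C, D = 34*4 = 136 chips; eligible A, B, C, D
Layer 35-100: 66 each from A, B, C = 66*3 = 198 chips; eligible A, B, C
Layer 101-128: 28 each from A, B = 28*2 = 56 chips; eligible A, B

Pot 1: 136 chips, eligible: A, B, C, D
Pot 2: 198 chips, eligible: A, B, C
Pot 3: 56 chips, eligible: A, B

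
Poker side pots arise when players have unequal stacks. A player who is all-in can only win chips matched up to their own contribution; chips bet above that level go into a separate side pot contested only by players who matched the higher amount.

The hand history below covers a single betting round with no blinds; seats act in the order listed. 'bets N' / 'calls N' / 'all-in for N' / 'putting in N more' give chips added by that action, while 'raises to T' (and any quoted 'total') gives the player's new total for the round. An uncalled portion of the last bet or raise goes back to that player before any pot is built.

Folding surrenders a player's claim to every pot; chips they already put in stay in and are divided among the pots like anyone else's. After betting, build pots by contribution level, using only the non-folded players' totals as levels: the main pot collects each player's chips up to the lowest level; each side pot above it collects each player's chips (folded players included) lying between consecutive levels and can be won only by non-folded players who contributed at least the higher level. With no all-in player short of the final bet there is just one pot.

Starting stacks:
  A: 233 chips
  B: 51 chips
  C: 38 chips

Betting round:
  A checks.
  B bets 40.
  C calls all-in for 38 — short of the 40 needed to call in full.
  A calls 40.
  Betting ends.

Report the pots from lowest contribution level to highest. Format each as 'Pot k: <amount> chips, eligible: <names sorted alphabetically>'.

Pot 1: 114 chips, eligible: A, B, C
Pot 2: 4 chips, eligible: A, B

Derivation:
Contributions: A=40, B=40, C=38
Pot levels (distinct totals of non-folded players): 38, 40
Layer 1-38: 38 each from A, B, C = 38*3 = 114 chips; eligible A, B, C
Layer 39-40: 2 each from A, B = 2*2 = 4 chips; eligible A, B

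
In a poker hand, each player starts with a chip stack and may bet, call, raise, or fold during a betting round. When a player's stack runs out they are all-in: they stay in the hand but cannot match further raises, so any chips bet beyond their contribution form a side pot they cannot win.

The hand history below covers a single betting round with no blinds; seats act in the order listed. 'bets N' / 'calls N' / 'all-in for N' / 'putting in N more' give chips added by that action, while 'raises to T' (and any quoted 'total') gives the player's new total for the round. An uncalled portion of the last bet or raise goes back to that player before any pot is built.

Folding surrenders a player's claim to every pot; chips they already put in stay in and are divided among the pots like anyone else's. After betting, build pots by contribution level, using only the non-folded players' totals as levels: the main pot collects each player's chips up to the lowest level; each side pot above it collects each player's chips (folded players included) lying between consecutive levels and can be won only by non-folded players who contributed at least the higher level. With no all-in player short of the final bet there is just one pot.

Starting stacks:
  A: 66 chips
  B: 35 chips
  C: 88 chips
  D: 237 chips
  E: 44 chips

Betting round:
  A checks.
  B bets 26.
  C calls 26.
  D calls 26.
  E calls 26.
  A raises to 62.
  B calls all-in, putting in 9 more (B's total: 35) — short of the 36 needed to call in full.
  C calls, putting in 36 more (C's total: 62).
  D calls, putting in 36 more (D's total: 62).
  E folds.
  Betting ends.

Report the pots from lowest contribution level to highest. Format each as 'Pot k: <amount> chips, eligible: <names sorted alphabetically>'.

Pot 1: 166 chips, eligible: A, B, C, D
Pot 2: 81 chips, eligible: A, C, D

Derivation:
Contributions: A=62, B=35, C=62, D=62, E=26
Folded: E
Pot levels (distinct totals of non-folded players): 35, 62
Layer 1-35: A 35 + B 35 + C 35 + D 35 + E 26 = 166 chips; eligible A, B, C, D
Layer 36-62: 27 each from A, C, D = 27*3 = 81 chips; eligible A, C, D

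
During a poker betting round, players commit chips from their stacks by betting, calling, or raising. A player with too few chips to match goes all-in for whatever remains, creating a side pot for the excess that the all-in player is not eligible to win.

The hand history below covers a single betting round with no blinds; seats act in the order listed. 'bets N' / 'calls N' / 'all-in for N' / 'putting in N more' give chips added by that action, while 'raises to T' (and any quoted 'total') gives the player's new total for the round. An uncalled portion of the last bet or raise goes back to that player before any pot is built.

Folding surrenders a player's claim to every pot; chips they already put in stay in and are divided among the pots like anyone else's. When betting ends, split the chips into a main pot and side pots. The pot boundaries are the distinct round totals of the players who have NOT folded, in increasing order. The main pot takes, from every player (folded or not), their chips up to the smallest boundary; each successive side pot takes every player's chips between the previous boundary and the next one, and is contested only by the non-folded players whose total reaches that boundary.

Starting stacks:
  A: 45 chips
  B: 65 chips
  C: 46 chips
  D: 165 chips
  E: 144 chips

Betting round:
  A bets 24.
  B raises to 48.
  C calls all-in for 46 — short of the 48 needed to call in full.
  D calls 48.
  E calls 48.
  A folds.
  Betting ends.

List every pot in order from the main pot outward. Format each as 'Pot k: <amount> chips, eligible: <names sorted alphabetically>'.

Contributions: A=24, B=48, C=46, D=48, E=48
Folded: A
Pot levels (distinct totals of non-folded players): 46, 48
Layer 1-46: A 24 + B 46 + C 46 + D 46 + E 46 = 208 chips; eligible B, C, D, E
Layer 47-48: 2 each from B, D, E = 2*3 = 6 chips; eligible B, D, E

Pot 1: 208 chips, eligible: B, C, D, E
Pot 2: 6 chips, eligible: B, D, E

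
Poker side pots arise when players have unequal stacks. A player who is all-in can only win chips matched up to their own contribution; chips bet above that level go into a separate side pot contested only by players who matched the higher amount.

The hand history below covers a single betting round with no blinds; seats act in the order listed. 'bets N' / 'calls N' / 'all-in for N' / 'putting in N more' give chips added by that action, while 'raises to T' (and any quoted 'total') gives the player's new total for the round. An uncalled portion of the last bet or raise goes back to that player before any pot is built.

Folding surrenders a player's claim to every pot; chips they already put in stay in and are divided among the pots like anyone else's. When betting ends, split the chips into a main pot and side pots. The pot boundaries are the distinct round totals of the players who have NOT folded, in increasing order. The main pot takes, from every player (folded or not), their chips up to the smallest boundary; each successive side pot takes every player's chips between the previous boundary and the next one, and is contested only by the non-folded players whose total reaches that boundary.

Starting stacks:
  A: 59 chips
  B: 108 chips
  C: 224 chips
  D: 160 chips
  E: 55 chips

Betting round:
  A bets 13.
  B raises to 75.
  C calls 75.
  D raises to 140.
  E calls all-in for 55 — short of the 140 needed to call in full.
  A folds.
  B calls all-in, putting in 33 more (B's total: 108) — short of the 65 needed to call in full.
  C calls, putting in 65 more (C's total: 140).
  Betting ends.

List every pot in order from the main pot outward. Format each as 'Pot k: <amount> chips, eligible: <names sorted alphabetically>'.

Pot 1: 233 chips, eligible: B, C, D, E
Pot 2: 159 chips, eligible: B, C, D
Pot 3: 64 chips, eligible: C, D

Derivation:
Contributions: A=13, B=108, C=140, D=140, E=55
Folded: A
Pot levels (distinct totals of non-folded players): 55, 108, 140
Layer 1-55: A 13 + B 55 + C 55 + D 55 + E 55 = 233 chips; eligible B, C, D, E
Layer 56-108: 53 each from B, C, D = 53*3 = 159 chips; eligible B, C, D
Layer 109-140: 32 each from C, D = 32*2 = 64 chips; eligible C, D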